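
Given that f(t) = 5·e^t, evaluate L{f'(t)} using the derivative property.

f(0) = 5, F(s) = 5/(s-1). L{f'(t)} = s·F(s) - f(0) = 5s/(s-1) - 5 = (5s - 5(s-1))/(s-1) = 5/(s-1)

Final answer: 5/(s-1)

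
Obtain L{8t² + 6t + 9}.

L{8t² + 6t + 9} = 8·2/s³ + 6/s² + 9/s = 16/s³ + 6/s² + 9/s

Final answer: 16/s³ + 6/s² + 9/s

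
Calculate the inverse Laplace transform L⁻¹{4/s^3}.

L⁻¹{n!/s^(n+1)} = t^n with n=2. So L⁻¹{2/s^3} = t^2, and L⁻¹{4/s^3} = (4/2)·t^2 = 2·t^2

Final answer: 2·t^2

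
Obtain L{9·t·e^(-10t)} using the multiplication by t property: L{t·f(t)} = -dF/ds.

Using L{t^n·e^(at)} = n!/(s-a)^(n+1), L{t·e^(-10t)} = 1/(s+10)^2, so L{9·t·e^(-10t)} = 9·1/(s+10)^2 = 9/(s+10)^2

Final answer: 9/(s+10)^2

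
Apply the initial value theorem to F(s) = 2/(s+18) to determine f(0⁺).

f(0⁺) = lim_{s→∞} s·2/(s+18) = lim_{s→∞} 2s/(s+18) = 2

Final answer: 2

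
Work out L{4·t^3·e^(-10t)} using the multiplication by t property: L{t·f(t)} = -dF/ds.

Using L{t^n·e^(at)} = n!/(s-a)^(n+1), L{t^3·e^(-10t)} = 6/(s+10)^4, so L{4·t^3·e^(-10t)} = 4·6/(s+10)^4 = 24/(s+10)^4

Final answer: 24/(s+10)^4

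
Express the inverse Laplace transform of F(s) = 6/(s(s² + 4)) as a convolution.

6/(s(s² + 4)) = (1/s)·(6/(s² + 4)) = L{1}·L{3·sin(2t)}. So f(t) = 1*(3·sin(2t)) = ∫₀ᵗ 3·sin(2τ) dτ

Final answer: ∫₀ᵗ 3·sin(2τ) dτ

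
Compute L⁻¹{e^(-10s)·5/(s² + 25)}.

L⁻¹{5/(s² + 25)} = sin(5t). By the time shift theorem, L⁻¹{e^(-as)F(s)} = u(t-a)f(t-a) with a=10, so L⁻¹{e^(-10s)·5/(s² + 25)} = u(t-10)·sin(5(t-10))

Final answer: u(t-10)·sin(5(t-10))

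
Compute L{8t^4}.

L{t^n} = n!/s^(n+1). So L{8t^4} = 8·4!/s^5 = 192/s^5

Final answer: 192/s^5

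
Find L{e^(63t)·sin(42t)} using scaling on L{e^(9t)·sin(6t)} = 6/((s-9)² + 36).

Scaling with a=7: L{e^(63t)·sin(42t)} = (1/7) · 6/((s/7-9)² + 36). Simplifying: 42/((s-63)² + 1764)

Final answer: 42/((s-63)² + 1764)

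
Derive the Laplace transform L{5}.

L{5} = 5 · L{1} = 5/s

Final answer: 5/s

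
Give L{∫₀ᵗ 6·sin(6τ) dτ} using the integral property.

L{∫₀ᵗ f(τ)dτ} = F(s)/s with F(s) = 36/(s² + 36), so the result is (36/(s² + 36))/s = 36/(s(s² + 36))

Final answer: 36/(s(s² + 36))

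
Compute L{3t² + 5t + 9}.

L{3t² + 5t + 9} = 3·2/s³ + 5/s² + 9/s = 6/s³ + 5/s² + 9/s

Final answer: 6/s³ + 5/s² + 9/s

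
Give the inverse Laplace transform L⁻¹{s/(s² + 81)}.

L⁻¹{s/(s² + 81)} = cos(9t)

Final answer: cos(9t)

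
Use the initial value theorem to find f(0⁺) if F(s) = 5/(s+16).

f(0⁺) = lim_{s→∞} s·5/(s+16) = lim_{s→∞} 5s/(s+16) = 5

Final answer: 5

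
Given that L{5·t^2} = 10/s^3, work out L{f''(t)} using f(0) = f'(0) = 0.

L{f''(t)} = s²F(s) - sf(0) - f'(0) = s²·10/s^3 - 0 - 0 = 10/s

Final answer: 10/s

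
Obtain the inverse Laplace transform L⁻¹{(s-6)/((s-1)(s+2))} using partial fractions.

Using partial fractions, f(t) = (-5e^t + 8e^(-2t))/3

Final answer: (-5e^t + 8e^(-2t))/3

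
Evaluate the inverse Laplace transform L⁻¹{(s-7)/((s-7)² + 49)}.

Using frequency shift, L⁻¹{(s-7)/((s-7)² + 49)} = e^(7t)·cos(7t)

Final answer: e^(7t)·cos(7t)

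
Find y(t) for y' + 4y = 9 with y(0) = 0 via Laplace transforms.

sY + 4Y = 9/s. Y = 9/(s(s+4)). Partial fractions: Y = 9/4/s - 9/4/(s+4)

Final answer: y(t) = 9/4(1 - e^(-4t))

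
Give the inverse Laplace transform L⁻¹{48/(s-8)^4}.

L⁻¹{n!/(s-a)^(n+1)} = t^n·e^(at) with n=3, a=8. So L⁻¹{6/(s-8)^4} = t^3·e^(8t), and L⁻¹{48/(s-8)^4} = (48/6)·t^3·e^(8t) = 8·t^3·e^(8t)

Final answer: 8·t^3·e^(8t)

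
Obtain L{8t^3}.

L{t^n} = n!/s^(n+1). So L{8t^3} = 8·3!/s^4 = 48/s^4

Final answer: 48/s^4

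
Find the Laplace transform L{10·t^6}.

L{t^n} = n!/s^(n+1), so L{t^6} = 720/s^7. Then L{10·t^6} = 10·720/s^7 = 7200/s^7

Final answer: 7200/s^7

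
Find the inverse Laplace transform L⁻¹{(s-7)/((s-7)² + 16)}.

Using frequency shift, L⁻¹{(s-7)/((s-7)² + 16)} = e^(7t)·cos(4t)

Final answer: e^(7t)·cos(4t)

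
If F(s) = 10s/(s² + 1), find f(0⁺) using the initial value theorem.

f(0⁺) = lim_{s→∞} s·10s/(s² + 1) = lim_{s→∞} 10s²/(s² + 1) = 10

Final answer: 10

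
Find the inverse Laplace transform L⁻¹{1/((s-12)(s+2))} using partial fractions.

Decompose: A/(s-12) + B/(s+2). A = 1/14, B = -1/14. f(t) = (e^(12t) - e^(-2t))/14

Final answer: (e^(12t) - e^(-2t))/14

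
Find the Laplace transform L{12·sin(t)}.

L{sin(ωt)} = ω/(s² + ω²), so L{sin(t)} = 1/(s² + 1). Then L{12·sin(t)} = 12·1/(s² + 1) = 12/(s² + 1)

Final answer: 12/(s² + 1)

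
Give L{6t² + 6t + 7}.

L{6t² + 6t + 7} = 6·2/s³ + 6/s² + 7/s = 12/s³ + 6/s² + 7/s

Final answer: 12/s³ + 6/s² + 7/s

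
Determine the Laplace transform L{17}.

L{17} = 17 · L{1} = 17/s

Final answer: 17/s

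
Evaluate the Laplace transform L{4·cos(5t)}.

L{cos(ωt)} = s/(s² + ω²), so L{cos(5t)} = s/(s² + 25). Then L{4·cos(5t)} = 4·s/(s² + 25) = 4s/(s² + 25)

Final answer: 4s/(s² + 25)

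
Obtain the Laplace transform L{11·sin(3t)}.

L{sin(ωt)} = ω/(s² + ω²), so L{sin(3t)} = 3/(s² + 9). Then L{11·sin(3t)} = 11·3/(s² + 9) = 33/(s² + 9)

Final answer: 33/(s² + 9)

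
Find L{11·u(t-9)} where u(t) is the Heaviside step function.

L{u(t-a)} = e^(-as)/s. Here a=9, so L{u(t-9)} = e^(-9s)/s, and L{11·u(t-9)} = 11·e^(-9s)/s

Final answer: 11·e^(-9s)/s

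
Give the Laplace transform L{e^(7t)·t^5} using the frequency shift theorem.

L{e^(at)·t^n} = n!/(s-a)^(n+1), so L{e^(7t)·t^5} = 120/(s-7)^6

Final answer: 120/(s-7)^6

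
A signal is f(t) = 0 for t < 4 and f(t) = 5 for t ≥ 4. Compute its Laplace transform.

f(t) = 5·u(t-4). L{u(t-4)} = e^(-4s)/s, so L{f(t)} = 5·e^(-4s)/s

Final answer: 5·e^(-4s)/s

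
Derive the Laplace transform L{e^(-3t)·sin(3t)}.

L{e^(at)·sin(ωt)} = ω/((s-a)² + ω²), so L{e^(-3t)·sin(3t)} = 3/((s+3)² + 9)

Final answer: 3/((s+3)² + 9)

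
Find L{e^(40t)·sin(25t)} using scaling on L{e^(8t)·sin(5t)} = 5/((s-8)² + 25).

Scaling with a=5: L{e^(40t)·sin(25t)} = (1/5) · 5/((s/5-8)² + 25). Simplifying: 25/((s-40)² + 625)

Final answer: 25/((s-40)² + 625)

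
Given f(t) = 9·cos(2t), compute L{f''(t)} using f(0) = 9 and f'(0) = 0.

F(s) = 9s/(s² + 4). L{f''(t)} = s²F(s) - sf(0) - f'(0) = 9s³/(s² + 4) - 9s = (9s³ - 9s(s² + 4))/(s² + 4) = -36s/(s² + 4)

Final answer: -36s/(s² + 4)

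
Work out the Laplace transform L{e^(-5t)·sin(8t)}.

L{e^(at)·sin(ωt)} = ω/((s-a)² + ω²), so L{e^(-5t)·sin(8t)} = 8/((s+5)² + 64)

Final answer: 8/((s+5)² + 64)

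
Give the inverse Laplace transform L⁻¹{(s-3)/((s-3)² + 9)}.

Using frequency shift, L⁻¹{(s-3)/((s-3)² + 9)} = e^(3t)·cos(3t)

Final answer: e^(3t)·cos(3t)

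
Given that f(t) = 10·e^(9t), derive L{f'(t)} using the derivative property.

f(0) = 10, F(s) = 10/(s-9). L{f'(t)} = s·F(s) - f(0) = 10s/(s-9) - 10 = (10s - 10(s-9))/(s-9) = 90/(s-9)

Final answer: 90/(s-9)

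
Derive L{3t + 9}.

L{3t + 9} = 3·L{t} + 9·L{1} = 3/s² + 9/s

Final answer: 3/s² + 9/s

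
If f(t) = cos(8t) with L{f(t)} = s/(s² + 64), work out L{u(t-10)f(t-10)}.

Time shift theorem: L{u(t-a)f(t-a)} = e^(-as)F(s). Here a=10, F(s) = s/(s² + 64), so L{u(t-10)f(t-10)} = e^(-10s)·s/(s² + 64)

Final answer: e^(-10s)·s/(s² + 64)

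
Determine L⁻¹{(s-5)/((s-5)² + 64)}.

Using frequency shift: L⁻¹{(s-a)/((s-a)² + b²)} = e^(at)cos(bt). Here a=5, b=8

Final answer: e^(5t)·cos(8t)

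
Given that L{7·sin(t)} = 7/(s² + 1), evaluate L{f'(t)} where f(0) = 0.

L{f'(t)} = s·F(s) - f(0) = s·7/(s² + 1) - 0 = 7s/(s² + 1)

Final answer: 7s/(s² + 1)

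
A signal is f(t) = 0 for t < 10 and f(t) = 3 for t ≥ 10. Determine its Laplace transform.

f(t) = 3·u(t-10). L{u(t-10)} = e^(-10s)/s, so L{f(t)} = 3·e^(-10s)/s

Final answer: 3·e^(-10s)/s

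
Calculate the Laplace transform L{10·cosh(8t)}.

L{cosh(ωt)} = s/(s² - ω²), so L{cosh(8t)} = s/(s² - 64). Then L{10·cosh(8t)} = 10·s/(s² - 64) = 10s/(s² - 64)

Final answer: 10s/(s² - 64)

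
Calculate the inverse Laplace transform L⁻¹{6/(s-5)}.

L⁻¹{1/(s-a)} = e^(at), so L⁻¹{1/(s-5)} = e^(5t), and L⁻¹{6/(s-5)} = 6·e^(5t)

Final answer: 6·e^(5t)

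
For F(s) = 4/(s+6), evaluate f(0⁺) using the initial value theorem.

f(0⁺) = lim_{s→∞} s·4/(s+6) = lim_{s→∞} 4s/(s+6) = 4

Final answer: 4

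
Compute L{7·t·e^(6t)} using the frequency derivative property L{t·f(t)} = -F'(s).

L{e^(6t)} = 1/(s-6). By frequency derivative: L{t·e^(6t)} = -d/ds[1/(s-6)] = -(-1)/(s-6)² = 1/(s-6)². Then L{7·t·e^(6t)} = 7·1/(s-6)² = 7/(s-6)²

Final answer: 7/(s-6)²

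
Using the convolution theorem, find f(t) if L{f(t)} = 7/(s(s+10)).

7/(s(s+10)) = (7/s)·(1/(s+10)) = L{7}·L{e^(-10t)}. By convolution, f(t) = 7*e^(-10t) = ∫₀ᵗ 7·e^(-10τ) dτ = 7·(1 - e^(-10t))/10

Final answer: 7·(1 - e^(-10t))/10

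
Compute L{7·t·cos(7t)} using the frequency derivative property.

L{cos(7t)} = s/(s² + 49). Derivative: d/ds[s/(s² + 49)] = [(s² + 49) - s·2s]/(s² + 49)² = (49 - s²)/(s² + 49)². So L{t·cos(7t)} = -F'(s) = (s² - 49)/(s² + 49)². Then L{7·t·cos(7t)} = 7·(s² - 49)/(s² + 49)²

Final answer: 7·(s² - 49)/(s² + 49)²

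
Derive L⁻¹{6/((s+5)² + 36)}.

Form: b/((s-a)² + b²) → e^(at)sin(bt). With a=-5, b=6

Final answer: e^(-5t)·sin(6t)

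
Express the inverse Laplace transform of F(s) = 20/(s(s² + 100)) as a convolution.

20/(s(s² + 100)) = (1/s)·(20/(s² + 100)) = L{1}·L{2·sin(10t)}. So f(t) = 1*(2·sin(10t)) = ∫₀ᵗ 2·sin(10τ) dτ

Final answer: ∫₀ᵗ 2·sin(10τ) dτ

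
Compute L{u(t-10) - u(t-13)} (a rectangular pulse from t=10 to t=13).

L{u(t-a)} = e^(-as)/s. L{u(t-10) - u(t-13)} = (e^(-10s) - e^(-13s))/s

Final answer: (e^(-10s) - e^(-13s))/s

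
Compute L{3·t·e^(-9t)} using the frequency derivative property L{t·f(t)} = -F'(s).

L{e^(-9t)} = 1/(s+9). By frequency derivative: L{t·e^(-9t)} = -d/ds[1/(s+9)] = -(-1)/(s+9)² = 1/(s+9)². Then L{3·t·e^(-9t)} = 3·1/(s+9)² = 3/(s+9)²

Final answer: 3/(s+9)²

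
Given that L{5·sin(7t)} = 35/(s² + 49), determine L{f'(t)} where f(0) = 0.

L{f'(t)} = s·F(s) - f(0) = s·35/(s² + 49) - 0 = 35s/(s² + 49)

Final answer: 35s/(s² + 49)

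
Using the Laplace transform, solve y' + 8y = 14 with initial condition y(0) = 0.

sY + 8Y = 14/s. Y = 14/(s(s+8)). Partial fractions: Y = 7/4/s - 7/4/(s+8)

Final answer: y(t) = 7/4(1 - e^(-8t))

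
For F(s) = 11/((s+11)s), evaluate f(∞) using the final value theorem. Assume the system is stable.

f(∞) = lim_{s→0} sF(s) = lim_{s→0} 11/(s+11) = 1

Final answer: 1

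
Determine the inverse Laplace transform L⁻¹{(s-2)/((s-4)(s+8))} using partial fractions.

Using partial fractions, f(t) = (2e^(4t) + 10e^(-8t))/12

Final answer: (2e^(4t) + 10e^(-8t))/12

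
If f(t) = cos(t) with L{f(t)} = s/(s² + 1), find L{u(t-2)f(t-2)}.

Time shift theorem: L{u(t-a)f(t-a)} = e^(-as)F(s). Here a=2, F(s) = s/(s² + 1), so L{u(t-2)f(t-2)} = e^(-2s)·s/(s² + 1)

Final answer: e^(-2s)·s/(s² + 1)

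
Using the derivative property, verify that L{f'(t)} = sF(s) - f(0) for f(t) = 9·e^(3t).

f'(t) = 27e^(3t). Direct: L{f'(t)} = 27/(s-3). Property: s·9/(s-3) - 9 = (9s - 9(s-3))/(s-3) = 27/(s-3). ✓

Final answer: 27/(s-3)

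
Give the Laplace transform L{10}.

L{10} = 10 · L{1} = 10/s

Final answer: 10/s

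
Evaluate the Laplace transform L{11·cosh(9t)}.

L{cosh(ωt)} = s/(s² - ω²), so L{cosh(9t)} = s/(s² - 81). Then L{11·cosh(9t)} = 11·s/(s² - 81) = 11s/(s² - 81)

Final answer: 11s/(s² - 81)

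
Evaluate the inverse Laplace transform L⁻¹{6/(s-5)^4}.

L⁻¹{n!/(s-a)^(n+1)} = t^n·e^(at), so L⁻¹{6/(s-5)^4} = t^3·e^(5t)

Final answer: t^3·e^(5t)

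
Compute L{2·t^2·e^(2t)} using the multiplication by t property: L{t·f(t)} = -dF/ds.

Using L{t^n·e^(at)} = n!/(s-a)^(n+1), L{t^2·e^(2t)} = 2/(s-2)^3, so L{2·t^2·e^(2t)} = 2·2/(s-2)^3 = 4/(s-2)^3

Final answer: 4/(s-2)^3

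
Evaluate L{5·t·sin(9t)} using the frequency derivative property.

L{sin(9t)} = 9/(s² + 81). By L{t·f(t)} = -F'(s): -d/ds[9/(s² + 81)] = -(9)·(-2s)/(s² + 81)² = 18s/(s² + 81)². Then L{5·t·sin(9t)} = 5·18s/(s² + 81)² = 90s/(s² + 81)²

Final answer: 90s/(s² + 81)²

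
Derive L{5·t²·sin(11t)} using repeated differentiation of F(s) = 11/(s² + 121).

F(s) = 11/(s² + 121). F'(s) = -22s/(s² + 121)². F''(s) = -22(121 - 3s²)/(s² + 121)³ = (66s² - 2662)/(s² + 121)³. So L{t²·sin(11t)} = (-1)² F''(s) = (66s² - 2662)/(s² + 121)³. Then L{5·t²·sin(11t)} = 5·(66s² - 2662)/(s² + 121)³ = (330s² - 13310)/(s² + 121)³

Final answer: (330s² - 13310)/(s² + 121)³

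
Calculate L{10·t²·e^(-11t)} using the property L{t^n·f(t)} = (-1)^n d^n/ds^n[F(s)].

L{e^(-11t)} = 1/(s+11). d/ds[1/(s+11)] = -1/(s+11)². d²/ds²[1/(s+11)] = 2/(s+11)³. So L{t²·e^(-11t)} = (-1)² · 2/(s+11)³ = 2/(s+11)³. Then L{10·t²·e^(-11t)} = 10·2/(s+11)³ = 20/(s+11)³

Final answer: 20/(s+11)³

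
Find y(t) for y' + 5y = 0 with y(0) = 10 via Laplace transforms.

L{y'} + 5L{y} = 0. sY - 10 + 5Y = 0. Y(s+5) = 10. Y = 10/(s+5)

Final answer: y(t) = 10e^(-5t)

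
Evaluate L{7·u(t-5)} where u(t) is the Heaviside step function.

L{u(t-a)} = e^(-as)/s. Here a=5, so L{u(t-5)} = e^(-5s)/s, and L{7·u(t-5)} = 7·e^(-5s)/s

Final answer: 7·e^(-5s)/s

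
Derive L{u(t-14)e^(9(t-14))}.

u(t-a)f(t-a) with f(t)=e^(9t). L{e^(9t)} = 1/(s-9). By time shift: e^(-14s)/(s-9)

Final answer: e^(-14s)/(s-9)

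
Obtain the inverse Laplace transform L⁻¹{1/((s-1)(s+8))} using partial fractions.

Decompose: A/(s-1) + B/(s+8). A = 1/9, B = -1/9. f(t) = (e^t - e^(-8t))/9

Final answer: (e^t - e^(-8t))/9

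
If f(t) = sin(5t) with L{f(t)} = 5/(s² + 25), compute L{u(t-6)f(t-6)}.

Time shift theorem: L{u(t-a)f(t-a)} = e^(-as)F(s). Here a=6, F(s) = 5/(s² + 25), so L{u(t-6)f(t-6)} = e^(-6s)·5/(s² + 25)

Final answer: e^(-6s)·5/(s² + 25)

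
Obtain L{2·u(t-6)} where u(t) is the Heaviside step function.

L{u(t-a)} = e^(-as)/s. Here a=6, so L{u(t-6)} = e^(-6s)/s, and L{2·u(t-6)} = 2·e^(-6s)/s

Final answer: 2·e^(-6s)/s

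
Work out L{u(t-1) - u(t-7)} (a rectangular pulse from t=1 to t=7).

L{u(t-a)} = e^(-as)/s. L{u(t-1) - u(t-7)} = (e^(-s) - e^(-7s))/s

Final answer: (e^(-s) - e^(-7s))/s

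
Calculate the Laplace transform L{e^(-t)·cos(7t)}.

L{e^(at)·cos(ωt)} = (s-a)/((s-a)² + ω²), so L{e^(-t)·cos(7t)} = (s+1)/((s+1)² + 49)

Final answer: (s+1)/((s+1)² + 49)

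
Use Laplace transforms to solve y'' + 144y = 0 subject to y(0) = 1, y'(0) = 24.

L{y''} + 144L{y} = 0. s²Y - s - 24 + 144Y = 0. Y(s² + 144) = s + 24. Y = (s + 24)/(s² + 144). Inverting: y(t) = cos(12t) + 2sin(12t)

Final answer: y(t) = cos(12t) + 2sin(12t)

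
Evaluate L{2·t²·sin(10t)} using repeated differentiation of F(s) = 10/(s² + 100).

F(s) = 10/(s² + 100). F'(s) = -20s/(s² + 100)². F''(s) = -20(100 - 3s²)/(s² + 100)³ = (60s² - 2000)/(s² + 100)³. So L{t²·sin(10t)} = (-1)² F''(s) = (60s² - 2000)/(s² + 100)³. Then L{2·t²·sin(10t)} = 2·(60s² - 2000)/(s² + 100)³ = (120s² - 4000)/(s² + 100)³

Final answer: (120s² - 4000)/(s² + 100)³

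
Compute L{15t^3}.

L{t^n} = n!/s^(n+1). So L{15t^3} = 15·3!/s^4 = 90/s^4

Final answer: 90/s^4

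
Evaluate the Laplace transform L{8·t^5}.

L{t^n} = n!/s^(n+1), so L{t^5} = 120/s^6. Then L{8·t^5} = 8·120/s^6 = 960/s^6

Final answer: 960/s^6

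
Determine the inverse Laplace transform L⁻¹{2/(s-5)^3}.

L⁻¹{n!/(s-a)^(n+1)} = t^n·e^(at), so L⁻¹{2/(s-5)^3} = t^2·e^(5t)

Final answer: t^2·e^(5t)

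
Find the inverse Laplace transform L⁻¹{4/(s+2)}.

L⁻¹{1/(s-a)} = e^(at), so L⁻¹{1/(s+2)} = e^(-2t), and L⁻¹{4/(s+2)} = 4·e^(-2t)

Final answer: 4·e^(-2t)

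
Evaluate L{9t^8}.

L{t^n} = n!/s^(n+1). So L{9t^8} = 9·8!/s^9 = 362880/s^9

Final answer: 362880/s^9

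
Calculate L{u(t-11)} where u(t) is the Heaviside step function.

L{u(t-a)} = e^(-as)/s. Here a=11, so L{u(t-11)} = e^(-11s)/s

Final answer: e^(-11s)/s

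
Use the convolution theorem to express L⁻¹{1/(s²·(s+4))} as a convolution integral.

1/(s²·(s+4)) = (1/s^2)·(1/(s+4)) = L{t}·L{e^(-4t)}. So f(t) = t*e^(-4t) = ∫₀ᵗ τ·e^(-4(t-τ)) dτ

Final answer: ∫₀ᵗ τ·e^(-4(t-τ)) dτ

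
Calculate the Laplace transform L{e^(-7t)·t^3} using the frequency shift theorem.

L{e^(at)·t^n} = n!/(s-a)^(n+1), so L{e^(-7t)·t^3} = 6/(s+7)^4

Final answer: 6/(s+7)^4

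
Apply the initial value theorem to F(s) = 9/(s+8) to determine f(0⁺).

f(0⁺) = lim_{s→∞} s·9/(s+8) = lim_{s→∞} 9s/(s+8) = 9

Final answer: 9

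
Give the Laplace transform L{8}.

L{8} = 8 · L{1} = 8/s

Final answer: 8/s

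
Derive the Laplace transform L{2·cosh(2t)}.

L{cosh(ωt)} = s/(s² - ω²), so L{cosh(2t)} = s/(s² - 4). Then L{2·cosh(2t)} = 2·s/(s² - 4) = 2s/(s² - 4)

Final answer: 2s/(s² - 4)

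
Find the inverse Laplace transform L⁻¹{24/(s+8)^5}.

L⁻¹{n!/(s-a)^(n+1)} = t^n·e^(at) with n=4, a=-8. So L⁻¹{24/(s+8)^5} = t^4·e^(-8t)

Final answer: t^4·e^(-8t)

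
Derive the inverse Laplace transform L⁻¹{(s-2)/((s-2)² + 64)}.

Using frequency shift, L⁻¹{(s-2)/((s-2)² + 64)} = e^(2t)·cos(8t)

Final answer: e^(2t)·cos(8t)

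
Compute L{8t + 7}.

L{8t + 7} = 8·L{t} + 7·L{1} = 8/s² + 7/s

Final answer: 8/s² + 7/s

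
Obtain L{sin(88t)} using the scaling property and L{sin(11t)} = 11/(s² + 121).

Using L{f(at)} = (1/a)F(s/a) with a=8: L{sin(88t)} = (1/8) · 11/((s/8)² + 121) = (1/8) · 11·64/(s² + 7744) = 88/(s² + 7744)

Final answer: 88/(s² + 7744)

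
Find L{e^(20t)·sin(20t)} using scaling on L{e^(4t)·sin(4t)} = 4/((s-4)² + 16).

Scaling with a=5: L{e^(20t)·sin(20t)} = (1/5) · 4/((s/5-4)² + 16). Simplifying: 20/((s-20)² + 400)

Final answer: 20/((s-20)² + 400)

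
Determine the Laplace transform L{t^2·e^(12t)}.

L{t^n·e^(at)} = n!/(s-a)^(n+1), so L{t^2·e^(12t)} = 2/(s-12)^3

Final answer: 2/(s-12)^3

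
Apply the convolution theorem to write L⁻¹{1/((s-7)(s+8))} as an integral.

1/((s-7)(s+8)) = (1/(s-7))·(1/(s+8)) = L{e^(7t)}·L{e^(-8t)}. So f(t) = e^(7t)*e^(-8t) = ∫₀ᵗ e^(7τ)·e^(-8(t-τ)) dτ

Final answer: ∫₀ᵗ e^(7τ)·e^(-8(t-τ)) dτ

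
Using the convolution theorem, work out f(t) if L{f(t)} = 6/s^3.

6/s^3 = (6/s)·(1/s^2) = L{6}·L{t}. By convolution, f(t) = 6*t = ∫₀ᵗ 6·τ dτ = 6·t²/2

Final answer: 6·t²/2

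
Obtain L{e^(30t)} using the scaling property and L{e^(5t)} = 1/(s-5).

Using L{f(at)} = (1/a)F(s/a) with a=6 and f(t) = e^(5t): L{e^(30t)} = (1/6) · 1/((s/6)-5) = (1/6) · 6/(s-30) = 1/(s-30)

Final answer: 1/(s-30)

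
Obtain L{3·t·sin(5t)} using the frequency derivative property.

L{sin(5t)} = 5/(s² + 25). By L{t·f(t)} = -F'(s): -d/ds[5/(s² + 25)] = -(5)·(-2s)/(s² + 25)² = 10s/(s² + 25)². Then L{3·t·sin(5t)} = 3·10s/(s² + 25)² = 30s/(s² + 25)²

Final answer: 30s/(s² + 25)²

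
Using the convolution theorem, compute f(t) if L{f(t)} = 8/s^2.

8/s^2 = (8/s)·(1/s) = L{8}·L{1}. By convolution, f(t) = 8*1 = ∫₀ᵗ 8·1 dτ = 8·t

Final answer: 8·t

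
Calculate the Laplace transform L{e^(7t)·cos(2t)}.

L{e^(at)·cos(ωt)} = (s-a)/((s-a)² + ω²), so L{e^(7t)·cos(2t)} = (s-7)/((s-7)² + 4)

Final answer: (s-7)/((s-7)² + 4)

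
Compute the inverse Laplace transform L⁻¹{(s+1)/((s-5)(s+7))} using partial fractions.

Using partial fractions, f(t) = (6e^(5t) + 6e^(-7t))/12

Final answer: (6e^(5t) + 6e^(-7t))/12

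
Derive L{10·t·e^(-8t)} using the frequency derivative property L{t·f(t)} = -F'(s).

L{e^(-8t)} = 1/(s+8). By frequency derivative: L{t·e^(-8t)} = -d/ds[1/(s+8)] = -(-1)/(s+8)² = 1/(s+8)². Then L{10·t·e^(-8t)} = 10·1/(s+8)² = 10/(s+8)²

Final answer: 10/(s+8)²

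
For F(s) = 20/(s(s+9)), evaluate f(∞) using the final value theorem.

f(∞) = lim_{s→0} s·20/(s(s+9)) = lim_{s→0} 20/(s+9) = 20/9 = 20/9

Final answer: 20/9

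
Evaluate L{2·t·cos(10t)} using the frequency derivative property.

L{cos(10t)} = s/(s² + 100). Derivative: d/ds[s/(s² + 100)] = [(s² + 100) - s·2s]/(s² + 100)² = (100 - s²)/(s² + 100)². So L{t·cos(10t)} = -F'(s) = (s² - 100)/(s² + 100)². Then L{2·t·cos(10t)} = 2·(s² - 100)/(s² + 100)²

Final answer: 2·(s² - 100)/(s² + 100)²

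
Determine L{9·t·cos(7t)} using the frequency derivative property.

L{cos(7t)} = s/(s² + 49). Derivative: d/ds[s/(s² + 49)] = [(s² + 49) - s·2s]/(s² + 49)² = (49 - s²)/(s² + 49)². So L{t·cos(7t)} = -F'(s) = (s² - 49)/(s² + 49)². Then L{9·t·cos(7t)} = 9·(s² - 49)/(s² + 49)²

Final answer: 9·(s² - 49)/(s² + 49)²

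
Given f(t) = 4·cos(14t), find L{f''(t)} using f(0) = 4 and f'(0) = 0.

F(s) = 4s/(s² + 196). L{f''(t)} = s²F(s) - sf(0) - f'(0) = 4s³/(s² + 196) - 4s = (4s³ - 4s(s² + 196))/(s² + 196) = -784s/(s² + 196)

Final answer: -784s/(s² + 196)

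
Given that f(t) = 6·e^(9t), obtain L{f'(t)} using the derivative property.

f(0) = 6, F(s) = 6/(s-9). L{f'(t)} = s·F(s) - f(0) = 6s/(s-9) - 6 = (6s - 6(s-9))/(s-9) = 54/(s-9)

Final answer: 54/(s-9)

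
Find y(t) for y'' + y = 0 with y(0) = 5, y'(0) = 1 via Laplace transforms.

L{y''} + 1L{y} = 0. s²Y - 5s - 1 + Y = 0. Y(s² + 1) = 5s + 1. Y = (5s + 1)/(s² + 1). Inverting: y(t) = 5cos(t) + sin(t)

Final answer: y(t) = 5cos(t) + sin(t)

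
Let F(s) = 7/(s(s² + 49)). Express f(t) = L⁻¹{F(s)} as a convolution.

7/(s(s² + 49)) = (1/s)·(7/(s² + 49)) = L{1}·L{sin(7t)}. So f(t) = 1*(sin(7t)) = ∫₀ᵗ sin(7τ) dτ

Final answer: ∫₀ᵗ sin(7τ) dτ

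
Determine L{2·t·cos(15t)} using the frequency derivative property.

L{cos(15t)} = s/(s² + 225). Derivative: d/ds[s/(s² + 225)] = [(s² + 225) - s·2s]/(s² + 225)² = (225 - s²)/(s² + 225)². So L{t·cos(15t)} = -F'(s) = (s² - 225)/(s² + 225)². Then L{2·t·cos(15t)} = 2·(s² - 225)/(s² + 225)²

Final answer: 2·(s² - 225)/(s² + 225)²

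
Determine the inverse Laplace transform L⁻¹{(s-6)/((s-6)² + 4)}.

Using frequency shift, L⁻¹{(s-6)/((s-6)² + 4)} = e^(6t)·cos(2t)

Final answer: e^(6t)·cos(2t)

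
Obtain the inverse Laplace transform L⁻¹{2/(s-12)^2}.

L⁻¹{n!/(s-a)^(n+1)} = t^n·e^(at) with n=1, a=12. So L⁻¹{1/(s-12)^2} = t·e^(12t), and L⁻¹{2/(s-12)^2} = (2/1)·t·e^(12t) = 2·t·e^(12t)

Final answer: 2·t·e^(12t)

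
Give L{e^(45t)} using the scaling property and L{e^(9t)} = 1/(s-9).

Using L{f(at)} = (1/a)F(s/a) with a=5 and f(t) = e^(9t): L{e^(45t)} = (1/5) · 1/((s/5)-9) = (1/5) · 5/(s-45) = 1/(s-45)

Final answer: 1/(s-45)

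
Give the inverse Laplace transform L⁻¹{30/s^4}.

L⁻¹{n!/s^(n+1)} = t^n with n=3. So L⁻¹{6/s^4} = t^3, and L⁻¹{30/s^4} = (30/6)·t^3 = 5·t^3

Final answer: 5·t^3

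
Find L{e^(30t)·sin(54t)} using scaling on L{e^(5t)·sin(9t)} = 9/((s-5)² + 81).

Scaling with a=6: L{e^(30t)·sin(54t)} = (1/6) · 9/((s/6-5)² + 81). Simplifying: 54/((s-30)² + 2916)

Final answer: 54/((s-30)² + 2916)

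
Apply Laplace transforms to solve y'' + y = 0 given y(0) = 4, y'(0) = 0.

L{y''} + 1L{y} = 0. s²Y - 4s - 0 + Y = 0. Y(s² + 1) = 4s. Y = (4s)/(s² + 1). Inverting: y(t) = 4cos(t)

Final answer: y(t) = 4cos(t)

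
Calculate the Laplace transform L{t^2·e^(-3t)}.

L{t^n·e^(at)} = n!/(s-a)^(n+1), so L{t^2·e^(-3t)} = 2/(s+3)^3

Final answer: 2/(s+3)^3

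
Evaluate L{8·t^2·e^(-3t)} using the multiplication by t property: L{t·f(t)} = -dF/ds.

Using L{t^n·e^(at)} = n!/(s-a)^(n+1), L{t^2·e^(-3t)} = 2/(s+3)^3, so L{8·t^2·e^(-3t)} = 8·2/(s+3)^3 = 16/(s+3)^3

Final answer: 16/(s+3)^3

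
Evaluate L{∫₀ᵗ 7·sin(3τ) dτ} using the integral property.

L{∫₀ᵗ f(τ)dτ} = F(s)/s with F(s) = 21/(s² + 9), so the result is (21/(s² + 9))/s = 21/(s(s² + 9))

Final answer: 21/(s(s² + 9))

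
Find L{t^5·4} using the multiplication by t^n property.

L{4} = 4/s. d^1/ds^1[1/s] = -1/s². d^2/ds^2[1/s] = 2/s^3. d^3/ds^3[1/s] = -6/s^4. d^4/ds^4[1/s] = 24/s^5. d^5/ds^5[1/s] = -120/s^6. So L{t^5} = (-1)^{5}·-120/s^6 = 120/s^6. Then L{t^5·4} = 4·120/s^6 = 480/s^6

Final answer: 480/s^6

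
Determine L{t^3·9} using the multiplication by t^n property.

L{9} = 9/s. d^1/ds^1[1/s] = -1/s². d^2/ds^2[1/s] = 2/s^3. d^3/ds^3[1/s] = -6/s^4. So L{t^3} = (-1)^{3}·-6/s^4 = 6/s^4. Then L{t^3·9} = 9·6/s^4 = 54/s^4

Final answer: 54/s^4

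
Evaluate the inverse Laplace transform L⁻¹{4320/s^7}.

L⁻¹{n!/s^(n+1)} = t^n with n=6. So L⁻¹{720/s^7} = t^6, and L⁻¹{4320/s^7} = (4320/720)·t^6 = 6·t^6

Final answer: 6·t^6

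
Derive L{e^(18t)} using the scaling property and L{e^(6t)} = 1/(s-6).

Using L{f(at)} = (1/a)F(s/a) with a=3 and f(t) = e^(6t): L{e^(18t)} = (1/3) · 1/((s/3)-6) = (1/3) · 3/(s-18) = 1/(s-18)

Final answer: 1/(s-18)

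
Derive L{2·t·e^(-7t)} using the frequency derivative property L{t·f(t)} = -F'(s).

L{e^(-7t)} = 1/(s+7). By frequency derivative: L{t·e^(-7t)} = -d/ds[1/(s+7)] = -(-1)/(s+7)² = 1/(s+7)². Then L{2·t·e^(-7t)} = 2·1/(s+7)² = 2/(s+7)²

Final answer: 2/(s+7)²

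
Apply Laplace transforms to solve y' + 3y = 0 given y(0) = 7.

L{y'} + 3L{y} = 0. sY - 7 + 3Y = 0. Y(s+3) = 7. Y = 7/(s+3)

Final answer: y(t) = 7e^(-3t)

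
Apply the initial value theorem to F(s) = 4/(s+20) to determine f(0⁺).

f(0⁺) = lim_{s→∞} s·4/(s+20) = lim_{s→∞} 4s/(s+20) = 4

Final answer: 4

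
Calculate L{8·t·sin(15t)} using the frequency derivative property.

L{sin(15t)} = 15/(s² + 225). By L{t·f(t)} = -F'(s): -d/ds[15/(s² + 225)] = -(15)·(-2s)/(s² + 225)² = 30s/(s² + 225)². Then L{8·t·sin(15t)} = 8·30s/(s² + 225)² = 240s/(s² + 225)²

Final answer: 240s/(s² + 225)²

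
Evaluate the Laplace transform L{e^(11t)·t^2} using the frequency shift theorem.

L{e^(at)·t^n} = n!/(s-a)^(n+1), so L{e^(11t)·t^2} = 2/(s-11)^3

Final answer: 2/(s-11)^3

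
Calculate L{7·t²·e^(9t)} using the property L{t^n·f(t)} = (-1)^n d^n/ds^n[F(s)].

L{e^(9t)} = 1/(s-9). d/ds[1/(s-9)] = -1/(s-9)². d²/ds²[1/(s-9)] = 2/(s-9)³. So L{t²·e^(9t)} = (-1)² · 2/(s-9)³ = 2/(s-9)³. Then L{7·t²·e^(9t)} = 7·2/(s-9)³ = 14/(s-9)³

Final answer: 14/(s-9)³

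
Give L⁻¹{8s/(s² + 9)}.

This is the form c·s/(s² + a²) with a = 3, c = 8. L⁻¹ = 8·cos(3t)

Final answer: 8·cos(3t)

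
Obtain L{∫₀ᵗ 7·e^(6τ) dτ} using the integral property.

L{∫₀ᵗ f(τ)dτ} = F(s)/s with F(s) = 7/(s-6), so L{∫₀ᵗ 7·e^(6τ) dτ} = 7/(s(s-6))

Final answer: 7/(s(s-6))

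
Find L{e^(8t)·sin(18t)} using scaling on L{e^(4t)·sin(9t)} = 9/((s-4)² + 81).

Scaling with a=2: L{e^(8t)·sin(18t)} = (1/2) · 9/((s/2-4)² + 81). Simplifying: 18/((s-8)² + 324)

Final answer: 18/((s-8)² + 324)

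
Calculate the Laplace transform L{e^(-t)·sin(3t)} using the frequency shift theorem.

Frequency shift: L{e^(at)f(t)} = F(s-a). L{e^(-t)·sin(3t)} = 3/((s+1)² + 9)

Final answer: 3/((s+1)² + 9)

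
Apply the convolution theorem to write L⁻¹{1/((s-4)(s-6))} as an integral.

1/((s-4)(s-6)) = (1/(s-4))·(1/(s-6)) = L{e^(4t)}·L{e^(6t)}. So f(t) = e^(4t)*e^(6t) = ∫₀ᵗ e^(4τ)·e^(6(t-τ)) dτ

Final answer: ∫₀ᵗ e^(4τ)·e^(6(t-τ)) dτ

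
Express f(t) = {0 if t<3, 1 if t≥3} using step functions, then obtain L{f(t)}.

f(t) = u(t-3). L{u(t-3)} = e^(-3s)/s, so L{f(t)} = e^(-3s)/s

Final answer: e^(-3s)/s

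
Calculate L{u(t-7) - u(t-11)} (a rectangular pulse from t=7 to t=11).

L{u(t-a)} = e^(-as)/s. L{u(t-7) - u(t-11)} = (e^(-7s) - e^(-11s))/s

Final answer: (e^(-7s) - e^(-11s))/s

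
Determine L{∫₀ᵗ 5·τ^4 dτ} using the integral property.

L{∫₀ᵗ f(τ)dτ} = F(s)/s with f(t) = 5t^4. F(s) = 120/s^5, so L{∫₀ᵗ 5·τ^4 dτ} = (120/s^5)/s = 120/s^6. (Check: ∫₀ᵗ 5·τ^4 dτ = 5t^5/5.)

Final answer: 120/s^6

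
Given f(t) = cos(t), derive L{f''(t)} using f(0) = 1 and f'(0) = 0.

F(s) = s/(s² + 1). L{f''(t)} = s²F(s) - sf(0) - f'(0) = s³/(s² + 1) - s = (s³ - s(s² + 1))/(s² + 1) = -1s/(s² + 1)

Final answer: -1s/(s² + 1)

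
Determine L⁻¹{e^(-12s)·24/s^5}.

L⁻¹{24/s^5} = t^4. By the time shift theorem, L⁻¹{e^(-as)F(s)} = u(t-a)f(t-a) with a=12, so L⁻¹{e^(-12s)·24/s^5} = u(t-12)·(t-12)^4

Final answer: u(t-12)·(t-12)^4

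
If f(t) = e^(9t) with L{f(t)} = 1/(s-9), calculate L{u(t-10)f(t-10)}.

Time shift theorem: L{u(t-a)f(t-a)} = e^(-as)F(s). Here a=10, F(s) = 1/(s-9), so L{u(t-10)f(t-10)} = e^(-10s)·1/(s-9)

Final answer: e^(-10s)·1/(s-9)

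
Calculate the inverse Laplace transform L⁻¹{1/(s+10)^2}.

L⁻¹{n!/(s-a)^(n+1)} = t^n·e^(at), so L⁻¹{1/(s+10)^2} = t·e^(-10t)

Final answer: t·e^(-10t)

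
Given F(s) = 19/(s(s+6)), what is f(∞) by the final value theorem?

f(∞) = lim_{s→0} s·19/(s(s+6)) = lim_{s→0} 19/(s+6) = 19/6 = 19/6

Final answer: 19/6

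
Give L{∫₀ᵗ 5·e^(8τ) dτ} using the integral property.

L{∫₀ᵗ f(τ)dτ} = F(s)/s with F(s) = 5/(s-8), so L{∫₀ᵗ 5·e^(8τ) dτ} = 5/(s(s-8))

Final answer: 5/(s(s-8))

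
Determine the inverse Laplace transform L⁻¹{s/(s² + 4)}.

L⁻¹{s/(s² + 4)} = cos(2t)

Final answer: cos(2t)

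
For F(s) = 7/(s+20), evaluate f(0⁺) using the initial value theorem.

f(0⁺) = lim_{s→∞} s·7/(s+20) = lim_{s→∞} 7s/(s+20) = 7

Final answer: 7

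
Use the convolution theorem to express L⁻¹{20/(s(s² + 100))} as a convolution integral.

20/(s(s² + 100)) = (1/s)·(20/(s² + 100)) = L{1}·L{2·sin(10t)}. So f(t) = 1*(2·sin(10t)) = ∫₀ᵗ 2·sin(10τ) dτ

Final answer: ∫₀ᵗ 2·sin(10τ) dτ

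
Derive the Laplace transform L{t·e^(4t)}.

L{t^n·e^(at)} = n!/(s-a)^(n+1), so L{t·e^(4t)} = 1/(s-4)^2

Final answer: 1/(s-4)^2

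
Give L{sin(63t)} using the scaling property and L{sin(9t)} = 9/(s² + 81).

Using L{f(at)} = (1/a)F(s/a) with a=7: L{sin(63t)} = (1/7) · 9/((s/7)² + 81) = (1/7) · 9·49/(s² + 3969) = 63/(s² + 3969)

Final answer: 63/(s² + 3969)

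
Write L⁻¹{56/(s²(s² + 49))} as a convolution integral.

56/(s²(s² + 49)) = (1/s²)·(56/(s² + 49)) = L{t}·L{8·sin(7t)}. So f(t) = t*(8·sin(7t)) = ∫₀ᵗ 8τ·sin(7(t-τ)) dτ

Final answer: ∫₀ᵗ 8τ·sin(7(t-τ)) dτ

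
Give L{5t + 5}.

L{5t + 5} = 5·L{t} + 5·L{1} = 5/s² + 5/s

Final answer: 5/s² + 5/s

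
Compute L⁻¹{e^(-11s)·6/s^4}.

L⁻¹{6/s^4} = t^3. By the time shift theorem, L⁻¹{e^(-as)F(s)} = u(t-a)f(t-a) with a=11, so L⁻¹{e^(-11s)·6/s^4} = u(t-11)·(t-11)^3

Final answer: u(t-11)·(t-11)^3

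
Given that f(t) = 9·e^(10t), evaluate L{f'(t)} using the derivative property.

f(0) = 9, F(s) = 9/(s-10). L{f'(t)} = s·F(s) - f(0) = 9s/(s-10) - 9 = (9s - 9(s-10))/(s-10) = 90/(s-10)

Final answer: 90/(s-10)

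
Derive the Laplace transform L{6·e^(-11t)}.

L{e^(at)} = 1/(s-a), so L{e^(-11t)} = 1/(s+11). Then L{6·e^(-11t)} = 6/(s+11)

Final answer: 6/(s+11)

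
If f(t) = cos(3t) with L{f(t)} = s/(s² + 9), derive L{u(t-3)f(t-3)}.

Time shift theorem: L{u(t-a)f(t-a)} = e^(-as)F(s). Here a=3, F(s) = s/(s² + 9), so L{u(t-3)f(t-3)} = e^(-3s)·s/(s² + 9)

Final answer: e^(-3s)·s/(s² + 9)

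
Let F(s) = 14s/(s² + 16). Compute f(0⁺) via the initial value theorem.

f(0⁺) = lim_{s→∞} s·14s/(s² + 16) = lim_{s→∞} 14s²/(s² + 16) = 14

Final answer: 14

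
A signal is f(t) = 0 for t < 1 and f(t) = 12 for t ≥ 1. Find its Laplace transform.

f(t) = 12·u(t-1). L{u(t-1)} = e^(-s)/s, so L{f(t)} = 12·e^(-s)/s

Final answer: 12·e^(-s)/s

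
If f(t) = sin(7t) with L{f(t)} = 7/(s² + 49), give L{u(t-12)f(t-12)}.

Time shift theorem: L{u(t-a)f(t-a)} = e^(-as)F(s). Here a=12, F(s) = 7/(s² + 49), so L{u(t-12)f(t-12)} = e^(-12s)·7/(s² + 49)

Final answer: e^(-12s)·7/(s² + 49)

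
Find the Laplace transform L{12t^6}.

L{12t^6} = 12 · L{t^6} = 12 · 720/s^7 = 8640/s^7

Final answer: 8640/s^7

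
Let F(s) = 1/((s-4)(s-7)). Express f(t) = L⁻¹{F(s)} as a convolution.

1/((s-4)(s-7)) = (1/(s-4))·(1/(s-7)) = L{e^(4t)}·L{e^(7t)}. So f(t) = e^(4t)*e^(7t) = ∫₀ᵗ e^(4τ)·e^(7(t-τ)) dτ

Final answer: ∫₀ᵗ e^(4τ)·e^(7(t-τ)) dτ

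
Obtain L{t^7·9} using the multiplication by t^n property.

L{9} = 9/s. d^1/ds^1[1/s] = -1/s². d^2/ds^2[1/s] = 2/s^3. d^3/ds^3[1/s] = -6/s^4. d^4/ds^4[1/s] = 24/s^5. d^5/ds^5[1/s] = -120/s^6. d^6/ds^6[1/s] = 720/s^7. d^7/ds^7[1/s] = -5040/s^8. So L{t^7} = (-1)^{7}·-5040/s^8 = 5040/s^8. Then L{t^7·9} = 9·5040/s^8 = 45360/s^8

Final answer: 45360/s^8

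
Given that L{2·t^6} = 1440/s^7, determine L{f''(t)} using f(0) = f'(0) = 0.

L{f''(t)} = s²F(s) - sf(0) - f'(0) = s²·1440/s^7 - 0 - 0 = 1440/s^5

Final answer: 1440/s^5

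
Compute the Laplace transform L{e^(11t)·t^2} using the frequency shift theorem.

L{e^(at)·t^n} = n!/(s-a)^(n+1), so L{e^(11t)·t^2} = 2/(s-11)^3

Final answer: 2/(s-11)^3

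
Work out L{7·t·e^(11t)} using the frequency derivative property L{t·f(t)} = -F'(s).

L{e^(11t)} = 1/(s-11). By frequency derivative: L{t·e^(11t)} = -d/ds[1/(s-11)] = -(-1)/(s-11)² = 1/(s-11)². Then L{7·t·e^(11t)} = 7·1/(s-11)² = 7/(s-11)²

Final answer: 7/(s-11)²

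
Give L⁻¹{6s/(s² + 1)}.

This is the form c·s/(s² + a²) with a = 1, c = 6. L⁻¹ = 6·cos(t)

Final answer: 6·cos(t)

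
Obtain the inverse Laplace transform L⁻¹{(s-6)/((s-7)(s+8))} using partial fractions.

Using partial fractions, f(t) = (e^(7t) + 14e^(-8t))/15

Final answer: (e^(7t) + 14e^(-8t))/15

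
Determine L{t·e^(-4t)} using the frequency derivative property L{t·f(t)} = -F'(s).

L{e^(-4t)} = 1/(s+4). By frequency derivative: L{t·e^(-4t)} = -d/ds[1/(s+4)] = -(-1)/(s+4)² = 1/(s+4)²

Final answer: 1/(s+4)²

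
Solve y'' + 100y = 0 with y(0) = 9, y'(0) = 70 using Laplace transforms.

L{y''} + 100L{y} = 0. s²Y - 9s - 70 + 100Y = 0. Y(s² + 100) = 9s + 70. Y = (9s + 70)/(s² + 100). Inverting: y(t) = 9cos(10t) + 7sin(10t)

Final answer: y(t) = 9cos(10t) + 7sin(10t)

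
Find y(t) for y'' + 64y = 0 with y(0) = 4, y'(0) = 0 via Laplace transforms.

L{y''} + 64L{y} = 0. s²Y - 4s - 0 + 64Y = 0. Y(s² + 64) = 4s. Y = (4s)/(s² + 64). Inverting: y(t) = 4cos(8t)

Final answer: y(t) = 4cos(8t)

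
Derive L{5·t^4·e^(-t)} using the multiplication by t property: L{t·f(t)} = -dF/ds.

Using L{t^n·e^(at)} = n!/(s-a)^(n+1), L{t^4·e^(-t)} = 24/(s+1)^5, so L{5·t^4·e^(-t)} = 5·24/(s+1)^5 = 120/(s+1)^5

Final answer: 120/(s+1)^5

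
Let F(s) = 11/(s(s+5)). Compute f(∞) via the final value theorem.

f(∞) = lim_{s→0} s·11/(s(s+5)) = lim_{s→0} 11/(s+5) = 11/5 = 11/5

Final answer: 11/5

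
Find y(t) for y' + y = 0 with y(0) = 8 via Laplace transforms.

L{y'} + L{y} = 0. sY - 8 + Y = 0. Y(s+1) = 8. Y = 8/(s+1)

Final answer: y(t) = 8e^(-t)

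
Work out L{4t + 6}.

L{4t + 6} = 4·L{t} + 6·L{1} = 4/s² + 6/s

Final answer: 4/s² + 6/s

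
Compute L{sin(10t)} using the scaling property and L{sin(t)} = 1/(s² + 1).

Using L{f(at)} = (1/a)F(s/a) with a=10: L{sin(10t)} = (1/10) · 1/((s/10)² + 1) = (1/10) · 1·100/(s² + 100) = 10/(s² + 100)

Final answer: 10/(s² + 100)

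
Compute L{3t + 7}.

L{3t + 7} = 3·L{t} + 7·L{1} = 3/s² + 7/s

Final answer: 3/s² + 7/s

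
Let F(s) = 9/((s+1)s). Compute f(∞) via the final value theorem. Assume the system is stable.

f(∞) = lim_{s→0} sF(s) = lim_{s→0} 9/(s+1) = 9

Final answer: 9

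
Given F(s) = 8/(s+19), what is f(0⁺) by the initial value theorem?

f(0⁺) = lim_{s→∞} s·8/(s+19) = lim_{s→∞} 8s/(s+19) = 8

Final answer: 8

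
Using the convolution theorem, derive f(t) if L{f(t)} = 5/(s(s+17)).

5/(s(s+17)) = (5/s)·(1/(s+17)) = L{5}·L{e^(-17t)}. By convolution, f(t) = 5*e^(-17t) = ∫₀ᵗ 5·e^(-17τ) dτ = 5·(1 - e^(-17t))/17

Final answer: 5·(1 - e^(-17t))/17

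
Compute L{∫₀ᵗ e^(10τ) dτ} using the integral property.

L{∫₀ᵗ f(τ)dτ} = F(s)/s with F(s) = 1/(s-10), so L{∫₀ᵗ e^(10τ) dτ} = 1/(s(s-10))

Final answer: 1/(s(s-10))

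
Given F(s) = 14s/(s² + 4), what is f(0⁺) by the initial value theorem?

f(0⁺) = lim_{s→∞} s·14s/(s² + 4) = lim_{s→∞} 14s²/(s² + 4) = 14

Final answer: 14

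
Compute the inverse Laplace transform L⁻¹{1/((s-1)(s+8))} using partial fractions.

Decompose: A/(s-1) + B/(s+8). A = 1/9, B = -1/9. f(t) = (e^t - e^(-8t))/9

Final answer: (e^t - e^(-8t))/9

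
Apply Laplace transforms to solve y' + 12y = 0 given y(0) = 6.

L{y'} + 12L{y} = 0. sY - 6 + 12Y = 0. Y(s+12) = 6. Y = 6/(s+12)

Final answer: y(t) = 6e^(-12t)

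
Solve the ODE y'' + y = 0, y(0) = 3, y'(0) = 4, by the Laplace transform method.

L{y''} + 1L{y} = 0. s²Y - 3s - 4 + Y = 0. Y(s² + 1) = 3s + 4. Y = (3s + 4)/(s² + 1). Inverting: y(t) = 3cos(t) + 4sin(t)

Final answer: y(t) = 3cos(t) + 4sin(t)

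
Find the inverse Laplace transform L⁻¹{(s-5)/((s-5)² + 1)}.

Using frequency shift, L⁻¹{(s-5)/((s-5)² + 1)} = e^(5t)·cos(t)

Final answer: e^(5t)·cos(t)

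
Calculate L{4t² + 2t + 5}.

L{4t² + 2t + 5} = 4·2/s³ + 2/s² + 5/s = 8/s³ + 2/s² + 5/s

Final answer: 8/s³ + 2/s² + 5/s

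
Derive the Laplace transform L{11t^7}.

L{11t^7} = 11 · L{t^7} = 11 · 5040/s^8 = 55440/s^8

Final answer: 55440/s^8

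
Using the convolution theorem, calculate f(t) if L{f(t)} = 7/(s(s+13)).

7/(s(s+13)) = (7/s)·(1/(s+13)) = L{7}·L{e^(-13t)}. By convolution, f(t) = 7*e^(-13t) = ∫₀ᵗ 7·e^(-13τ) dτ = 7·(1 - e^(-13t))/13

Final answer: 7·(1 - e^(-13t))/13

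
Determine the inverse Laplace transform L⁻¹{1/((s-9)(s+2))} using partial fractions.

Decompose: A/(s-9) + B/(s+2). A = 1/11, B = -1/11. f(t) = (e^(9t) - e^(-2t))/11

Final answer: (e^(9t) - e^(-2t))/11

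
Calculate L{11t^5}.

L{t^n} = n!/s^(n+1). So L{11t^5} = 11·5!/s^6 = 1320/s^6

Final answer: 1320/s^6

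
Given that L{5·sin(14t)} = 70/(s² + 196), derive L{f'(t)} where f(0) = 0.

L{f'(t)} = s·F(s) - f(0) = s·70/(s² + 196) - 0 = 70s/(s² + 196)

Final answer: 70s/(s² + 196)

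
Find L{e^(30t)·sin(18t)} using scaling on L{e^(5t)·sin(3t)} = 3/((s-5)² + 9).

Scaling with a=6: L{e^(30t)·sin(18t)} = (1/6) · 3/((s/6-5)² + 9). Simplifying: 18/((s-30)² + 324)

Final answer: 18/((s-30)² + 324)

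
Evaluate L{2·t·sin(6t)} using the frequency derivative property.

L{sin(6t)} = 6/(s² + 36). By L{t·f(t)} = -F'(s): -d/ds[6/(s² + 36)] = -(6)·(-2s)/(s² + 36)² = 12s/(s² + 36)². Then L{2·t·sin(6t)} = 2·12s/(s² + 36)² = 24s/(s² + 36)²

Final answer: 24s/(s² + 36)²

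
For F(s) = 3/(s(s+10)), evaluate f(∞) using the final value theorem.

f(∞) = lim_{s→0} s·3/(s(s+10)) = lim_{s→0} 3/(s+10) = 3/10 = 3/10

Final answer: 3/10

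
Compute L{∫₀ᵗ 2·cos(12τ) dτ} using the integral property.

L{∫₀ᵗ f(τ)dτ} = F(s)/s with F(s) = 2s/(s² + 144), so the result is (2s/(s² + 144))/s = 2/(s² + 144)

Final answer: 2/(s² + 144)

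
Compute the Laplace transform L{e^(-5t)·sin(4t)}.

L{e^(at)·sin(ωt)} = ω/((s-a)² + ω²), so L{e^(-5t)·sin(4t)} = 4/((s+5)² + 16)

Final answer: 4/((s+5)² + 16)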